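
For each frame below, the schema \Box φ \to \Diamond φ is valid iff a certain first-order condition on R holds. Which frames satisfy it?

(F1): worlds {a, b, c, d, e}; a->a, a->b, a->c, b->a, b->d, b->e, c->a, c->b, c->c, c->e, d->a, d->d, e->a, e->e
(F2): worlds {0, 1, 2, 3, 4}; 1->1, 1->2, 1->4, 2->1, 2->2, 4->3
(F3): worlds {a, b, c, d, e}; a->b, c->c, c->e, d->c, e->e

This is the axiom for seriality; its first-order frame correspondent is \forall x \exists y Rxy.
(F1): holds.
(F2): fails — world 0 has no successor.
(F3): fails — world b has no successor.

(F1)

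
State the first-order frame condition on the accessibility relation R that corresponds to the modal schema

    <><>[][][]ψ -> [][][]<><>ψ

forall x forall y forall z ((x R^2 y & x R^3 z) -> exists w (y R^3 w & z R^2 w))

This is a Sahlqvist (Geach-type) schema ◇^2□^3ψ → □^3◇^2ψ.
First-order correspondent: forall x forall y forall z ((x R^2 y & x R^3 z) -> exists w (y R^3 w & z R^2 w)).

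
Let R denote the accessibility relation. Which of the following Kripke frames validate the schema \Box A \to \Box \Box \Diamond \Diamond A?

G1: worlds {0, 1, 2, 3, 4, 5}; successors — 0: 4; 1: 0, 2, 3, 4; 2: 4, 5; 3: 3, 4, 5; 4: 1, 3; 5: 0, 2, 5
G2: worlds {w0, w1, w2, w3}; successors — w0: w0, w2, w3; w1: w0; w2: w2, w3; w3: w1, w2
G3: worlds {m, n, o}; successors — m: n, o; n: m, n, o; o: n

G3

Frame correspondent (Sahlqvist): \forall x \forall z (x R^2 z \to \exists w (xRw \wedge z R^2 w)) — i.e. a generalized confluence (Geach) condition.
G1: fails — 2R²0 but no w with 2Rw and 0R²w.
G2: fails — w1R²w2 but no w with w1Rw and w2R²w.
G3: holds.
Valid on: G3.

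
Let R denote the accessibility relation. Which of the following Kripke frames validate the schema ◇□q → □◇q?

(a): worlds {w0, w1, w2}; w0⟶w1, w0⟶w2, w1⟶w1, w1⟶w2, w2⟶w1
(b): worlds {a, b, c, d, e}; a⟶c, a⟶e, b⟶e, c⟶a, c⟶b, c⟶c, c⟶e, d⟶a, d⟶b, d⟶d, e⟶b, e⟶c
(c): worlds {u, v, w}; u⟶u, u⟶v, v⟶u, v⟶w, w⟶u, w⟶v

The schema corresponds to convergence: ∀x ∀y ∀z (Rxy ∧ Rxz → ∃w (Ryw ∧ Rzw)).
(a): holds.
(b): fails — Rcb and Rce but b and e have no common successor.
(c): holds.

(a), (c)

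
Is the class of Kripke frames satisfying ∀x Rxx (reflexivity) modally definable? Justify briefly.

Yes, by □r → r

This is a Sahlqvist condition; the T axiom □r → r defines it.
Suppose □r→r is valid. At any x set V(r)={w : Rxw}. Then □r holds at x, so r holds at x, i.e. Rxx.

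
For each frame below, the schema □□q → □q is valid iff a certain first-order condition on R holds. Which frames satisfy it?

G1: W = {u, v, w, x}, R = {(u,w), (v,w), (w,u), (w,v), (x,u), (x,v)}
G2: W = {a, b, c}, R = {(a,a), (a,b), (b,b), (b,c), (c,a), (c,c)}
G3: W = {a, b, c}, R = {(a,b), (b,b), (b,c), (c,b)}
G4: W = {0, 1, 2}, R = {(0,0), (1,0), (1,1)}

G2, G3, G4

Frame correspondent (Sahlqvist): ∀x ∀y (Rxy → ∃z (Rxz ∧ Rzy)) — i.e. density.
G1: fails — Rwu but no z with Rwz and Rzu.
G2: condition met.
G3: condition met.
G4: condition met.
Valid on: G2, G3, G4.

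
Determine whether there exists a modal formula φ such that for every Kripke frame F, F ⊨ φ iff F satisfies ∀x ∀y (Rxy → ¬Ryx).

If a class were modally definable it would be closed under surjective bounded morphisms (Goldblatt–Thomason).
The 4-cycle (worlds 0,1,2,3 with 0→1→2→3→0) is asymmetric. Mapping every world to a single reflexive point • is a surjective bounded morphism, and the reflexive point is not asymmetric (R•• but asymmetry requires ¬R••).
Hence asymmetry is not modally definable.

No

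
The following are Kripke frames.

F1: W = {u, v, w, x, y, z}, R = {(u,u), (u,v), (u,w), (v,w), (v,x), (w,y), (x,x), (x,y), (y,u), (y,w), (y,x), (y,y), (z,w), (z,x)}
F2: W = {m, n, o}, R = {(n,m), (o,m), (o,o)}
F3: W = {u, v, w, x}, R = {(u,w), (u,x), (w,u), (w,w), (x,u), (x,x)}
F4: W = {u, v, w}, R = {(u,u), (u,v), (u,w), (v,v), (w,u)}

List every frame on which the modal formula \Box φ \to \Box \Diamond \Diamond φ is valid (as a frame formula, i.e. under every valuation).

F3, F4

The schema corresponds to a generalized confluence (Geach) condition: \forall x \forall z (xRz \to \exists w (xRw \wedge z R^2 w)).
F1: fails — uRv but no t with uRt and vR²t.
F2: fails — nRm but no w with nRw and mR²w.
F3: satisfies the condition.
F4: satisfies the condition.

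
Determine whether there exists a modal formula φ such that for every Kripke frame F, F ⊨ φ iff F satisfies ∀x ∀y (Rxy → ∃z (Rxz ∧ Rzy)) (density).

This is a Sahlqvist condition; the C4 axiom □□q → □q defines it.

Yes — defined by □□q → □q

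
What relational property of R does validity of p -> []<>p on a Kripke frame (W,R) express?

Suppose p→□◇p is valid. Take Rxy and set V(p)={x}. Then p at x, so □◇p at x, so ◇p at y, so some z with Ryz has p; z=x, i.e. Ryx.
The converse is a direct semantic check.
So the correspondent is symmetry.

Symmetry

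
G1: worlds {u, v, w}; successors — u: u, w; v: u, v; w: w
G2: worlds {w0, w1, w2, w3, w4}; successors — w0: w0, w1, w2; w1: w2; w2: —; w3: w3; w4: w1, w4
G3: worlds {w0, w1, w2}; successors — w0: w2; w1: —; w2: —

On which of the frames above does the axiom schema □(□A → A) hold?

This is the axiom for shift-reflexivity; its first-order frame correspondent is ∀x ∀y (Rxy → Ryy).
G1: satisfies the condition.
G2: fails — Rw1w2 but not Rw2w2.
G3: fails — Rw0w2 but not Rw2w2.
Valid on: G1.

G1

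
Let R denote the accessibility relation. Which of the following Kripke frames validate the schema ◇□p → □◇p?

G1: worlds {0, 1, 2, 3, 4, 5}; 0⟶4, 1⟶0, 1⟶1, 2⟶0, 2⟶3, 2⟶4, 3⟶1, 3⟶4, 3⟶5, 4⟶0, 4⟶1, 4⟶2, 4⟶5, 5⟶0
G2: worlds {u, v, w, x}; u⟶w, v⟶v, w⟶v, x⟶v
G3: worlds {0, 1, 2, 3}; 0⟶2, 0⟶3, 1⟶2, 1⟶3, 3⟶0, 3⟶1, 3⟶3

The schema corresponds to convergence: ∀x ∀y ∀z (Rxy ∧ Rxz → ∃w (Ryw ∧ Rzw)).
G1: fails — R10 and R11 but 0 and 1 have no common successor.
G2: satisfies the condition.
G3: fails — R02 and R02 but 2 and 2 have no common successor.
Valid on: G2.

G2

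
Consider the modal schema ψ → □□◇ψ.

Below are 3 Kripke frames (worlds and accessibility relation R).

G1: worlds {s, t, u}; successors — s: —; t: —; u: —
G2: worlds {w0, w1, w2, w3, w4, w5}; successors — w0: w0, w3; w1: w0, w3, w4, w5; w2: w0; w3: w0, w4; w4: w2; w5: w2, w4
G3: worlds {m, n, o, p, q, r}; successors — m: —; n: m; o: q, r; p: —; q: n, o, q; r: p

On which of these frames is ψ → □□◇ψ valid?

G1

The schema corresponds to a generalized confluence (Geach) condition: ∀x ∀z (xR²z → ∃w (x = w ∧ zRw)).
G1: condition met.
G2: fails — w0R²w4 but no w with w0=w and w4Rw.
G3: fails — oR²n but no w with o=w and nRw.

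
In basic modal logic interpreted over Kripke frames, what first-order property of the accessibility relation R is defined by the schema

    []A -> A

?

reflexivity: forall x Rxx

Suppose □A→A is valid. At any x set V(A)={w : Rxw}. Then □A holds at x, so A holds at x, i.e. Rxx.
Conversely, on a frame with reflexivity the schema holds at every world under every valuation.
So the correspondent is reflexivity.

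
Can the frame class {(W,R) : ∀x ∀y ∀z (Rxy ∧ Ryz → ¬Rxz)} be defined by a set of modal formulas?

Any modally definable frame class is closed under surjective bounded morphisms.
The 5-cycle (worlds s,t,u,v,w with s→t→u→v→w→s) is intransitive. Mapping every world to a single reflexive point • is a surjective bounded morphism; the reflexive point is not intransitive (R••∧R•• but R••).
So no modal formula (or set of formulas) defines exactly the intransitive frames.

No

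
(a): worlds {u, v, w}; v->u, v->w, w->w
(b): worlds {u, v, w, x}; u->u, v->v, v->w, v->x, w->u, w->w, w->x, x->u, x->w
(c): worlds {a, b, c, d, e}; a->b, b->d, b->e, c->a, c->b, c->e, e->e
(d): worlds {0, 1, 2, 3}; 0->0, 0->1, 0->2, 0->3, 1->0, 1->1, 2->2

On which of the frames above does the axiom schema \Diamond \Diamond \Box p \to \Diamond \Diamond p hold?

(a), (b)

Frame correspondent (Sahlqvist): \forall x \forall y (x R^2 y \to \exists w (yRw \wedge x R^2 w)) — i.e. a generalized confluence (Geach) condition.
(a): condition met.
(b): condition met.
(c): fails — aR²d but no w with dRw and aR²w.
(d): fails — 0R²3 but no w with 3Rw and 0R²w.
Valid on: (a), (b).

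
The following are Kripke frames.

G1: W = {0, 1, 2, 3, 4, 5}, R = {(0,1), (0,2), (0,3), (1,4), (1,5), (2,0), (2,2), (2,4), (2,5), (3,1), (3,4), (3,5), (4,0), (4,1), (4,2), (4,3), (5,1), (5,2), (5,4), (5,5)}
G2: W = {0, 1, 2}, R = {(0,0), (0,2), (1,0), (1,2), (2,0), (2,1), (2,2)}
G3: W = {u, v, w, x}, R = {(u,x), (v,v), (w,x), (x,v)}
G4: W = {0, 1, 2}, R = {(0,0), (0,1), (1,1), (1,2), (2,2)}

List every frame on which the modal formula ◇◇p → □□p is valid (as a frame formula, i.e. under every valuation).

G3

Frame correspondent (Sahlqvist): ∀x ∀y ∀z ((xR²y ∧ xR²z) → ∃w (y = w ∧ z = w)) — i.e. a generalized confluence (Geach) condition.
G1: fails — 0R²0, 0R²1 but 0 ≠ 1.
G2: fails — 0R²0, 0R²1 but 0 ≠ 1.
G3: satisfies the condition.
G4: fails — 0R²0, 0R²1 but 0 ≠ 1.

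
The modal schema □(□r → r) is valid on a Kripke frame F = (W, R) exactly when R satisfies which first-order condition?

shift-reflexivity

Suppose □(□r→r) is valid. Take Rxy and set V(r)={w : Ryw}. Then at y, □r holds; since □(□r→r) at x, □r→r at y, so r at y, i.e. Ryy.
The converse is a direct semantic check.
So the correspondent is shift-reflexivity.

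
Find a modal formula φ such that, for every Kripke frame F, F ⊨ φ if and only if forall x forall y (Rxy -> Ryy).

This is shift-reflexivity; the standard corresponding axiom is T□: □(□r → r).
Suppose □(□r→r) is valid. Take Rxy and set V(r)={w : Ryw}. Then at y, □r holds; since □(□r→r) at x, □r→r at y, so r at y, i.e. Ryy.

□(□r → r)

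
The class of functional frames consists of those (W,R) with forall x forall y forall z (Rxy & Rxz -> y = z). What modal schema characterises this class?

The condition is partial functionality. The CD schema ◇ψ → □ψ defines it.
Suppose ◇ψ→□ψ is valid. Take Rxy, Rxz and set V(ψ)={y}. Then ◇ψ at x, so □ψ at x, so ψ at z, i.e. z=y.

◇ψ → □ψ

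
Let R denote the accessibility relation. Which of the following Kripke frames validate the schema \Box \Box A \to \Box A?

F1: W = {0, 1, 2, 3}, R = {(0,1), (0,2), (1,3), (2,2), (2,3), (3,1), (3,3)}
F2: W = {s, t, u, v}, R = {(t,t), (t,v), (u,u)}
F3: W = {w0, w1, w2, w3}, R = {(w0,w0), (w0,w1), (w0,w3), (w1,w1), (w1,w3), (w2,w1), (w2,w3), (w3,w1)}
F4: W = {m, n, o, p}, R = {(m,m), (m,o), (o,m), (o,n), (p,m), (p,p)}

F2, F3

This is the axiom for density; its first-order frame correspondent is \forall x \forall y (Rxy \to \exists z (Rxz \wedge Rzy)).
F1: fails — R01 but no z with R0z and Rz1.
F2: condition met.
F3: condition met.
F4: fails — Ron but no z with Roz and Rzn.
Valid on: F2, F3.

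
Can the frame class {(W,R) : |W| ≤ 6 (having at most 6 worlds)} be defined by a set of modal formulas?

If a class were modally definable it would be closed under disjoint unions (Goldblatt–Thomason).
Any modal formula valid on each of 7 disjoint one-world frames is valid on their disjoint union (validity is preserved under disjoint unions). Each one-world frame has |W|=1≤6, but the union has |W|=7.
Hence having at most 6 worlds is not modally definable.

Not definable by any modal formula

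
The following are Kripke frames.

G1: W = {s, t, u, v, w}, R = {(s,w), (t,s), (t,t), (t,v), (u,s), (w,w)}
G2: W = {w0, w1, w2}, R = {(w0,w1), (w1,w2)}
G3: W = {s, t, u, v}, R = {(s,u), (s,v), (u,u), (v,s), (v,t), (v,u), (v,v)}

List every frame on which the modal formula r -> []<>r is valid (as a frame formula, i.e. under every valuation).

none

Frame correspondent (Sahlqvist): forall x forall y (Rxy -> Ryx) — i.e. symmetry.
G1: fails — Rtv but not Rvt.
G2: fails — Rw1w2 but not Rw2w1.
G3: fails — Rvt but not Rtv.
Valid on no frame.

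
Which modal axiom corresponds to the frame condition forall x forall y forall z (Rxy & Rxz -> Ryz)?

The condition is the Euclidean property. The 5 schema ◇ψ → □◇ψ defines it.
Suppose ◇ψ→□◇ψ is valid. Take Rxy, Rxz and set V(ψ)={y}. Then ◇ψ at x, so □◇ψ at x, so ◇ψ at z, so some w with Rzw has ψ; w=y, i.e. Rzy. By symmetry of the argument, Ryz.

◇ψ → □◇ψ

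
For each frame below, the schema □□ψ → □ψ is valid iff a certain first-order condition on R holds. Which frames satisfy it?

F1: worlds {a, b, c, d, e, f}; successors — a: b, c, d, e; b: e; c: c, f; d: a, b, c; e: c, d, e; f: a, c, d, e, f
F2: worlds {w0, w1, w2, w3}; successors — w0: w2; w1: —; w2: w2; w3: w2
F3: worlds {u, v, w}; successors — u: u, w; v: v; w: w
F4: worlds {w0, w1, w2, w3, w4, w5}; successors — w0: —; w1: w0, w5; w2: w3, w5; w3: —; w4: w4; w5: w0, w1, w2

Frame correspondent (Sahlqvist): ∀x ∀y (Rxy → ∃z (Rxz ∧ Rzy)) — i.e. density.
F1: fails — Rda but no z with Rdz and Rza.
F2: condition met.
F3: condition met.
F4: fails — Rw1w5 but no z with Rw1z and Rzw5.

F2, F3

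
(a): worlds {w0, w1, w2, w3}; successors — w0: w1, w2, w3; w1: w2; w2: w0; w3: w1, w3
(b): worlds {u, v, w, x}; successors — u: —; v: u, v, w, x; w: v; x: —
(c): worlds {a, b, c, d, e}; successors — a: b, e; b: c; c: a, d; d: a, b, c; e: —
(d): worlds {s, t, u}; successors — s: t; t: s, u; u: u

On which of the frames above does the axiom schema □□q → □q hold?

The schema corresponds to density: ∀x ∀y (Rxy → ∃z (Rxz ∧ Rzy)).
(a): fails — Rw1w2 but no z with Rw1z and Rzw2.
(b): condition met.
(c): fails — Rbc but no z with Rbz and Rzc.
(d): fails — Rts but no z with Rtz and Rzs.

(b)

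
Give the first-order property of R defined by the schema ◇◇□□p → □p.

This is a Sahlqvist (Geach-type) schema ◇^2□^2p → □^1◇^0p.
Minimal-valuation argument: fix x; take any y with xR^2y and any z with xR^1z. Set V(p) to the set of worlds R-reachable from y in exactly 2 steps. Then □^2p holds at y, so the antecedent holds at x; validity forces ◇^0p at z, giving a w with zR^0w and yR^2w.
First-order correspondent: ∀x ∀y ∀z ((xR²y ∧ xRz) → ∃w (yR²w ∧ z = w)).

∀x ∀y ∀z ((xR²y ∧ xRz) → ∃w (yR²w ∧ z = w))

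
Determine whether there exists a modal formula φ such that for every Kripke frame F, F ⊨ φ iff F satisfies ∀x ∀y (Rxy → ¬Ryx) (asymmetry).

Not definable by any modal formula

Modal frame validity is preserved under surjective bounded morphisms.
The 5-cycle (worlds s,t,u,v,w with s→t→u→v→w→s) is asymmetric. Mapping every world to a single reflexive point • is a surjective bounded morphism, and the reflexive point is not asymmetric (R•• but asymmetry requires ¬R••).
Hence asymmetry is not modally definable.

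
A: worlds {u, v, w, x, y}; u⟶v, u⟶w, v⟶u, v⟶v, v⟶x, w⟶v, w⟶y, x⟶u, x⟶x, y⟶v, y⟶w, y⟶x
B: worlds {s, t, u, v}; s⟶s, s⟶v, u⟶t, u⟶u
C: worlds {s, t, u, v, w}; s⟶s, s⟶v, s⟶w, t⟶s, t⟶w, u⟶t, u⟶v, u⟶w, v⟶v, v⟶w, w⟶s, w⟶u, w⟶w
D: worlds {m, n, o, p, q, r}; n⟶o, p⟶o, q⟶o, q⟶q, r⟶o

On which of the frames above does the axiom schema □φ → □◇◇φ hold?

Frame correspondent (Sahlqvist): ∀x ∀z (xRz → ∃w (xRw ∧ zR²w)) — i.e. a generalized confluence (Geach) condition.
A: ✓.
B: fails — sRv but no w with sRw and vR²w.
C: ✓.
D: fails — nRo but no w with nRw and oR²w.
Valid on: A, C.

A, C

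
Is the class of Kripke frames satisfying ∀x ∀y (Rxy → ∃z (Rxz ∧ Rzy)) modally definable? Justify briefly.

Yes — defined by □□r → □r

The condition is density. A defining modal formula is □□r → □r.
Suppose □□r→□r is valid. Take Rxy and set V(r)={w : xR²w}. Then □□r at x, so □r at x, so r at y, i.e. ∃z(Rxz∧Rzy).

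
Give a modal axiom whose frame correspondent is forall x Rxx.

□ψ → ψ

The condition is reflexivity. The T schema □ψ → ψ defines it.
Suppose □ψ→ψ is valid. At any x set V(ψ)={w : Rxw}. Then □ψ holds at x, so ψ holds at x, i.e. Rxx.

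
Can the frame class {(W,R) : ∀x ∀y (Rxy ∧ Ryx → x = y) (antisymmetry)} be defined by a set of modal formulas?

Modal frame validity is preserved under surjective bounded morphisms.
The 8-cycle (worlds s,t,u,v,w,x,y,z with s→t→u→v→w→x→y→z→s) is antisymmetric. Sending even-indexed worlds to • and odd-indexed worlds to ∘ is a surjective bounded morphism onto the two-world frame with •↔∘, which is not antisymmetric.
So the class is not modally definable.

No — not modally definable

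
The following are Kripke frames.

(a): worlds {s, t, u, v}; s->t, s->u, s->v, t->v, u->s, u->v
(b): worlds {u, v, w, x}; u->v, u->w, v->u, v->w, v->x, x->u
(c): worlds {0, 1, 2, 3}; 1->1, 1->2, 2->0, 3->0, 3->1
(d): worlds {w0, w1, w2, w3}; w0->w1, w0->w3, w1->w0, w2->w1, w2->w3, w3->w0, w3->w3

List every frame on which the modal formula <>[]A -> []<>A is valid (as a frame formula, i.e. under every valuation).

(d)

This is the axiom for convergence; its first-order frame correspondent is forall x forall y forall z (Rxy & Rxz -> exists w (Ryw & Rzw)).
(a): fails — Rsv and Rsv but v and v have no common successor.
(b): fails — Ruv and Ruw but v and w have no common successor.
(c): fails — R12 and R11 but 2 and 1 have no common successor.
(d): ✓.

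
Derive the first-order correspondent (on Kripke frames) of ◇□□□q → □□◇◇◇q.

∀x ∀y ∀z ((xRy ∧ xR²z) → ∃w (yR³w ∧ zR³w))

This is a Sahlqvist (Geach-type) schema ◇^1□^3q → □^2◇^3q.
Minimal-valuation argument: fix x; take any y with xR^1y and any z with xR^2z. Set V(q) to the set of worlds R-reachable from y in exactly 3 steps. Then □^3q holds at y, so the antecedent holds at x; validity forces ◇^3q at z, giving a w with zR^3w and yR^3w.
First-order correspondent: ∀x ∀y ∀z ((xRy ∧ xR²z) → ∃w (yR³w ∧ zR³w)).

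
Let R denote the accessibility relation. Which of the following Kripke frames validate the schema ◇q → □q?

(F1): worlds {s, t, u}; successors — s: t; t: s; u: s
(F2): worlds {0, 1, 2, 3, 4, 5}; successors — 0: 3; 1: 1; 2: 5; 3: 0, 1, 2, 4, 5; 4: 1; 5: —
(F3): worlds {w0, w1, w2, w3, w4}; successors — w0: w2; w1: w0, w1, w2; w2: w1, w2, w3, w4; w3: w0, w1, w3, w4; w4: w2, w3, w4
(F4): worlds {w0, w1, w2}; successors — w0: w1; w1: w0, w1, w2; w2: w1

Frame correspondent (Sahlqvist): ∀x ∀y ∀z (Rxy ∧ Rxz → y = z) — i.e. partial functionality.
(F1): ✓.
(F2): fails — 3 sees both 0 and 1.
(F3): fails — w1 sees both w0 and w1.
(F4): fails — w1 sees both w0 and w1.
Valid on: (F1).

(F1)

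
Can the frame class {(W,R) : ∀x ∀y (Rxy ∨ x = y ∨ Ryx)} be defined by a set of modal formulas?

No — not modally definable

If a class were modally definable it would be closed under disjoint unions (Goldblatt–Thomason).
Take 3 disjoint single-world reflexive frames: each is trivially connected, but their disjoint union has 3 worlds with no edge between distinct components, so it is not connected.
Hence connectedness of R is not modally definable.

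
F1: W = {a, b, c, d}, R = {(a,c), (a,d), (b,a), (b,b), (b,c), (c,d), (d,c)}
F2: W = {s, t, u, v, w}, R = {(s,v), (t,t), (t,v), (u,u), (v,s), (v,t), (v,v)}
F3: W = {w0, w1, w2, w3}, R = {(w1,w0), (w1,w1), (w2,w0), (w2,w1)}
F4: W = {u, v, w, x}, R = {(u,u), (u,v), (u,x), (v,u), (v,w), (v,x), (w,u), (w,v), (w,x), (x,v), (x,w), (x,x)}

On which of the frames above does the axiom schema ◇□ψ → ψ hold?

F2

This is the axiom for symmetry; its first-order frame correspondent is ∀x ∀y (Rxy → Ryx).
F1: fails — Rbc but not Rcb.
F2: condition met.
F3: fails — Rw1w0 but not Rw0w1.
F4: fails — Rwu but not Ruw.
Valid on: F2.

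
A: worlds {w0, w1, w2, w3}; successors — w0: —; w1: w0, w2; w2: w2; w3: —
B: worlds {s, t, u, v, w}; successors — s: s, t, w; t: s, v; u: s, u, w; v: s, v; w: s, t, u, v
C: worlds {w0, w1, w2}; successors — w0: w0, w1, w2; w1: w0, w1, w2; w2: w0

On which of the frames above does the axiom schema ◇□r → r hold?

none

Frame correspondent (Sahlqvist): ∀x ∀y (Rxy → Ryx) — i.e. symmetry.
A: fails — Rw1w2 but not Rw2w1.
B: fails — Rwt but not Rtw.
C: fails — Rw1w2 but not Rw2w1.
Valid on no frame.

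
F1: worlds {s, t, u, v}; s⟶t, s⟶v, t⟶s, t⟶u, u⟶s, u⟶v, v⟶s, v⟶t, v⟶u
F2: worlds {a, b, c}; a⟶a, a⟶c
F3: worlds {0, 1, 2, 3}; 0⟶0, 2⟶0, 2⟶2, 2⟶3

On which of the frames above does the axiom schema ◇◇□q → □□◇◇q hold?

The schema corresponds to a generalized confluence (Geach) condition: ∀x ∀y ∀z ((xR²y ∧ xR²z) → ∃w (yRw ∧ zR²w)).
F1: condition met.
F2: fails — aR²a, aR²c but no w with aRw and cR²w.
F3: fails — 2R²0, 2R²3 but no w with 0Rw and 3R²w.

F1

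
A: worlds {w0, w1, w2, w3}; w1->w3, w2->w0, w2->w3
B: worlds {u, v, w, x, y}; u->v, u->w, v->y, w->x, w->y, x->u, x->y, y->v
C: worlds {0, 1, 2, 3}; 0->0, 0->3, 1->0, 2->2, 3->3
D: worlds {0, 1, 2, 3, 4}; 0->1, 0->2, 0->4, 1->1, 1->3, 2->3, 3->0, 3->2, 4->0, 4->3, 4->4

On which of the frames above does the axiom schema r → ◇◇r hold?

D

This is the axiom for a generalized confluence (Geach) condition; its first-order frame correspondent is ∀x ∃w (x = w ∧ xR²w).
A: fails — at w0 but no w with w0=w and w0R²w.
B: fails — at u but no t with u=t and uR²t.
C: fails — at 1 but no w with 1=w and 1R²w.
D: holds.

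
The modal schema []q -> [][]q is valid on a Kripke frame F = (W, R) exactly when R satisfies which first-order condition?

Suppose □q→□□q is valid. Take Rxy, Ryz and set V(q)={w : Rxw}. Then □q at x, so □□q at x, so □q at y, so q at z, i.e. Rxz.
The converse is a direct semantic check.
Frame condition: forall x forall y forall z (Rxy & Ryz -> Rxz).

transitivity: forall x forall y forall z (Rxy & Ryz -> Rxz)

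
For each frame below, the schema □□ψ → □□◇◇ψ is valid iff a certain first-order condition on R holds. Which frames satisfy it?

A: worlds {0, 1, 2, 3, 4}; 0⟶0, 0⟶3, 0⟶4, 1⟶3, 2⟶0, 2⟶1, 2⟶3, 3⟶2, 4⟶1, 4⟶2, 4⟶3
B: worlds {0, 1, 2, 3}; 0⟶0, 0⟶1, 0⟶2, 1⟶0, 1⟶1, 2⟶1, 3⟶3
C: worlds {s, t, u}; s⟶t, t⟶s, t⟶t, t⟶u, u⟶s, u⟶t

The schema corresponds to a generalized confluence (Geach) condition: ∀x ∀z (xR²z → ∃w (xR²w ∧ zR²w)).
A: fails — 3R²1 but no w with 3R²w and 1R²w.
B: condition met.
C: condition met.

B, C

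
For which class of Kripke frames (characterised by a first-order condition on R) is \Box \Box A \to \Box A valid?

Suppose □□A→□A is valid. Take Rxy and set V(A)={w : xR²w}. Then □□A at x, so □A at x, so A at y, i.e. ∃z(Rxz∧Rzy).

density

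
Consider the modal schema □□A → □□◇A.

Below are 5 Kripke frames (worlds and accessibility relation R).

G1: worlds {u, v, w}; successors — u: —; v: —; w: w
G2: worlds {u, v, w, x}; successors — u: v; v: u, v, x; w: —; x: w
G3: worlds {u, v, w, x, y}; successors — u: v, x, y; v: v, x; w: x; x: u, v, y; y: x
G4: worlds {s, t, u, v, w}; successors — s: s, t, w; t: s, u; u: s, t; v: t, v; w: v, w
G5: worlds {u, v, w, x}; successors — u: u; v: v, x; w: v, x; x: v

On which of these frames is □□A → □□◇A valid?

G1, G5

This is the axiom for a generalized confluence (Geach) condition; its first-order frame correspondent is ∀x ∀z (xR²z → ∃w (xR²w ∧ zRw)).
G1: satisfies the condition.
G2: fails — uR²x but no t with uR²t and xRt.
G3: fails — wR²y but no t with wR²t and yRt.
G4: fails — wR²t but no w* with wR²w* and tRw*.
G5: satisfies the condition.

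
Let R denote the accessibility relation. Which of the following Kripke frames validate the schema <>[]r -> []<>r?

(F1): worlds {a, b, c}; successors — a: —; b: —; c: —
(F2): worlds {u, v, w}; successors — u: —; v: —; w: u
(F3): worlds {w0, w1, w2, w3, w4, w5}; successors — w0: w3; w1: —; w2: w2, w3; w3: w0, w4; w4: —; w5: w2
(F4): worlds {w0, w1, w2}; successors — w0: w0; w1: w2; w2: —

(F1)

This is the axiom for convergence; its first-order frame correspondent is forall x forall y forall z (Rxy & Rxz -> exists w (Ryw & Rzw)).
(F1): condition met.
(F2): fails — Rwu and Rwu but u and u have no common successor.
(F3): fails — Rw2w3 and Rw2w2 but w3 and w2 have no common successor.
(F4): fails — Rw1w2 and Rw1w2 but w2 and w2 have no common successor.
Valid on: (F1).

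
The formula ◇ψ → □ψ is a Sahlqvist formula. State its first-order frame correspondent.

Suppose ◇ψ→□ψ is valid. Take Rxy, Rxz and set V(ψ)={y}. Then ◇ψ at x, so □ψ at x, so ψ at z, i.e. z=y.

partial functionality: ∀x ∀y ∀z (Rxy ∧ Rxz → y = z)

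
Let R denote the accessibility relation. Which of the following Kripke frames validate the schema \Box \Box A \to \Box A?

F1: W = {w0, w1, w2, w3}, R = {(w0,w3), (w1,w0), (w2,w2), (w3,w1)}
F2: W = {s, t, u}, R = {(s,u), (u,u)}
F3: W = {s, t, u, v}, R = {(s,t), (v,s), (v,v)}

Frame correspondent (Sahlqvist): \forall x \forall y (Rxy \to \exists z (Rxz \wedge Rzy)) — i.e. density.
F1: fails — Rw1w0 but no z with Rw1z and Rzw0.
F2: holds.
F3: fails — Rst but no z with Rsz and Rzt.

F2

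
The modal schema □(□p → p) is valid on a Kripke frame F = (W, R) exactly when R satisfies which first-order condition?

This schema is the T□ axiom.
It corresponds to shift-reflexivity: ∀x ∀y (Rxy → Ryy).

Shift-reflexivity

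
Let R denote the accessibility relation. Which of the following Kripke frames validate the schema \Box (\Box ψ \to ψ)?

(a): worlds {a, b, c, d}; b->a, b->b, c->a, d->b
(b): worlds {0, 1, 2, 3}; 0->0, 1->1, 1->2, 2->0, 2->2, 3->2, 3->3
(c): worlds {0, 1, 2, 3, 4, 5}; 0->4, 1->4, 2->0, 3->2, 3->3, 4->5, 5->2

The schema corresponds to shift-reflexivity: \forall x \forall y (Rxy \to Ryy).
(a): fails — Rca but not Raa.
(b): holds.
(c): fails — R32 but not R22.

(b)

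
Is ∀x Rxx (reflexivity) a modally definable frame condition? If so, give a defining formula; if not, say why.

The condition is reflexivity. A defining modal formula is □q → q.
Suppose □q→q is valid. At any x set V(q)={w : Rxw}. Then □q holds at x, so q holds at x, i.e. Rxx.

Definable; □q → q defines it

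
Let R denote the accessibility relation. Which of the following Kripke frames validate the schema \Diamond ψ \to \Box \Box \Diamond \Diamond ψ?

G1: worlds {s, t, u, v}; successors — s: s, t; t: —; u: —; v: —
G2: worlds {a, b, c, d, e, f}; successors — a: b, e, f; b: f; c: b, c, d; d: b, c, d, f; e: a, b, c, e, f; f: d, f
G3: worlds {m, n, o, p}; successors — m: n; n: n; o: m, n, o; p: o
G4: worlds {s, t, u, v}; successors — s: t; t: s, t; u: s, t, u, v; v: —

The schema corresponds to a generalized confluence (Geach) condition: \forall x \forall y \forall z ((xRy \wedge x R^2 z) \to \exists w (y = w \wedge z R^2 w)).
G1: fails — sRs, sR²t but no w with s=w and tR²w.
G2: fails — aRb, aR²b but no w with b=w and bR²w.
G3: fails — oRm, oR²m but no w with m=w and mR²w.
G4: fails — uRs, uR²v but no w with s=w and vR²w.
Valid on no frame.

none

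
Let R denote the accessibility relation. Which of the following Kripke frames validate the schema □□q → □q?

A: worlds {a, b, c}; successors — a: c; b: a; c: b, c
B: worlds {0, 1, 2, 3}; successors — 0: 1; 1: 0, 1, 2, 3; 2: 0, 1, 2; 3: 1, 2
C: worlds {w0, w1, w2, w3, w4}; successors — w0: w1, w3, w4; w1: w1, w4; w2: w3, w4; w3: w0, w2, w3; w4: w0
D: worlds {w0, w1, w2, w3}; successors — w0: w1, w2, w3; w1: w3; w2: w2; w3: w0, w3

Frame correspondent (Sahlqvist): ∀x ∀y (Rxy → ∃z (Rxz ∧ Rzy)) — i.e. density.
A: fails — Rba but no z with Rbz and Rza.
B: condition met.
C: fails — Rw2w4 but no z with Rw2z and Rzw4.
D: fails — Rw0w1 but no z with Rw0z and Rzw1.

B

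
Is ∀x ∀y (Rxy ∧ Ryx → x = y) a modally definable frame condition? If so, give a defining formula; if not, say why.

Not definable by any modal formula

If a class were modally definable it would be closed under surjective bounded morphisms (Goldblatt–Thomason).
The 4-cycle (worlds a,b,c,d with a→b→c→d→a) is antisymmetric. Sending even-indexed worlds to s and odd-indexed worlds to t is a surjective bounded morphism onto the two-world frame with s↔t, which is not antisymmetric.
So the class is not modally definable.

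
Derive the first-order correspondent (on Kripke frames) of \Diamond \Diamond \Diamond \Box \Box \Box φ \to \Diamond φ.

This is a Sahlqvist (Geach-type) schema ◇^3□^3φ → □^0◇^1φ.
First-order correspondent: \forall x \forall y (x R^3 y \to \exists w (y R^3 w \wedge xRw)).

\forall x \forall y (x R^3 y \to \exists w (y R^3 w \wedge xRw))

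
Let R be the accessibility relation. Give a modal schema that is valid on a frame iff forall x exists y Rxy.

□r → ◇r

The condition is seriality. The D schema □r → ◇r defines it.
Suppose □r→◇r is valid. At any x set V(r)=W. Then □r at x, so ◇r at x, so x has a successor.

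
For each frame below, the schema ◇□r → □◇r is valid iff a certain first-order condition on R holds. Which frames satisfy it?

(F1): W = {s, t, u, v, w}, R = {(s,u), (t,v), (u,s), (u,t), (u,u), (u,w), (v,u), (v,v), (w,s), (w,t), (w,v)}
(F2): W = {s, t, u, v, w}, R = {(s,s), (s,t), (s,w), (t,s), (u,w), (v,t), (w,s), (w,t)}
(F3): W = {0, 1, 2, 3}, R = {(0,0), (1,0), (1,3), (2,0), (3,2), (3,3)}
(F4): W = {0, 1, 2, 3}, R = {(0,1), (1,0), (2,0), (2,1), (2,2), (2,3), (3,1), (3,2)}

(F2)

The schema corresponds to convergence: ∀x ∀y ∀z (Rxy ∧ Rxz → ∃w (Ryw ∧ Rzw)).
(F1): fails — Ruw and Rus but w and s have no common successor.
(F2): holds.
(F3): fails — R10 and R13 but 0 and 3 have no common successor.
(F4): fails — R23 and R21 but 3 and 1 have no common successor.
Valid on: (F2).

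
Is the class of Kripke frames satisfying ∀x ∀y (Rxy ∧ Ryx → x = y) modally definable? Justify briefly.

Modal frame validity is preserved under surjective bounded morphisms.
The 6-cycle (worlds 0,1,2,3,4,5 with 0→1→2→3→4→5→0) is antisymmetric. Sending even-indexed worlds to a and odd-indexed worlds to b is a surjective bounded morphism onto the two-world frame with a↔b, which is not antisymmetric.
So the class is not modally definable.

No — not modally definable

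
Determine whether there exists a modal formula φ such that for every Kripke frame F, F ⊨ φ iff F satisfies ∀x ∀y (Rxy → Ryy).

Yes — defined by □(□r → r)

The condition is shift-reflexivity. A defining modal formula is □(□r → r).
Suppose □(□r→r) is valid. Take Rxy and set V(r)={w : Ryw}. Then at y, □r holds; since □(□r→r) at x, □r→r at y, so r at y, i.e. Ryy.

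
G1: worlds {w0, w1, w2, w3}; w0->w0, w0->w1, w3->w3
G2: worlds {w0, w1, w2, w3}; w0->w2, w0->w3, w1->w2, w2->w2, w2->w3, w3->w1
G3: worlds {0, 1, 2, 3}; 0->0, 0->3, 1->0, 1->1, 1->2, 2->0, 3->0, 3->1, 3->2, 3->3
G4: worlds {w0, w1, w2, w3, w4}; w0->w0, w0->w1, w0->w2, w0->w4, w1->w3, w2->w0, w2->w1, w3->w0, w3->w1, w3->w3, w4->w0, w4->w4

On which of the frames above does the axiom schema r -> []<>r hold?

The schema corresponds to symmetry: forall x forall y (Rxy -> Ryx).
G1: fails — Rw0w1 but not Rw1w0.
G2: fails — Rw1w2 but not Rw2w1.
G3: fails — R10 but not R01.
G4: fails — Rw3w0 but not Rw0w3.
Valid on no frame.

none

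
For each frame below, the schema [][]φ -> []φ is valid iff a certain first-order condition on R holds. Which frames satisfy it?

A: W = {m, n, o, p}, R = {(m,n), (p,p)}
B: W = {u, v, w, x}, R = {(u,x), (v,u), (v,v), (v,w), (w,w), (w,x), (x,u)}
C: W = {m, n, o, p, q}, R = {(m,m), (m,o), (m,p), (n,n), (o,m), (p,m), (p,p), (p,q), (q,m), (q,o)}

This is the axiom for density; its first-order frame correspondent is forall x forall y (Rxy -> exists z (Rxz & Rzy)).
A: fails — Rmn but no z with Rmz and Rzn.
B: fails — Rxu but no z with Rxz and Rzu.
C: condition met.

C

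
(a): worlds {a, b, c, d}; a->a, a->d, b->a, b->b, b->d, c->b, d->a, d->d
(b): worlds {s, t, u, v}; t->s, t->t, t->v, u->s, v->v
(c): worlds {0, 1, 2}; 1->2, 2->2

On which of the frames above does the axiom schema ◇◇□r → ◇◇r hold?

The schema corresponds to a generalized confluence (Geach) condition: ∀x ∀y (xR²y → ∃w (yRw ∧ xR²w)).
(a): ✓.
(b): fails — tR²s but no w with sRw and tR²w.
(c): ✓.
Valid on: (a), (c).

(a), (c)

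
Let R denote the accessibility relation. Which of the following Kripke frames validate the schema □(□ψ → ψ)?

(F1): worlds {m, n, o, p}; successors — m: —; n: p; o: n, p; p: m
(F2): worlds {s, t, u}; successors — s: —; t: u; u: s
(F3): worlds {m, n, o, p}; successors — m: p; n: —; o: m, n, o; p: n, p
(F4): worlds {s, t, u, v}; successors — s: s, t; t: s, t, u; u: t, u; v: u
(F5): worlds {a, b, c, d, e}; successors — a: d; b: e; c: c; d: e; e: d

The schema corresponds to shift-reflexivity: ∀x ∀y (Rxy → Ryy).
(F1): fails — Rpm but not Rmm.
(F2): fails — Rus but not Rss.
(F3): fails — Rom but not Rmm.
(F4): holds.
(F5): fails — Red but not Rdd.
Valid on: (F4).

(F4)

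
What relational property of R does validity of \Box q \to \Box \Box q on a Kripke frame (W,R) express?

Transitivity

Suppose □q→□□q is valid. Take Rxy, Ryz and set V(q)={w : Rxw}. Then □q at x, so □□q at x, so □q at y, so q at z, i.e. Rxz.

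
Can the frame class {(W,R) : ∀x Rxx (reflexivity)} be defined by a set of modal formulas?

This is a Sahlqvist condition; the T axiom □p → p defines it.

Yes — defined by □p → p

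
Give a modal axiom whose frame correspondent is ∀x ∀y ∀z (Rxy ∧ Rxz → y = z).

◇s → □s

The condition is partial functionality. The CD schema ◇s → □s defines it.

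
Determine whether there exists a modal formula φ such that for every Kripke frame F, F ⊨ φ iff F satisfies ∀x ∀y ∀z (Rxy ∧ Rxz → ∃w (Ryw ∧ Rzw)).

The condition is convergence. A defining modal formula is ◇□r → □◇r.

Definable; ◇□r → □◇r defines it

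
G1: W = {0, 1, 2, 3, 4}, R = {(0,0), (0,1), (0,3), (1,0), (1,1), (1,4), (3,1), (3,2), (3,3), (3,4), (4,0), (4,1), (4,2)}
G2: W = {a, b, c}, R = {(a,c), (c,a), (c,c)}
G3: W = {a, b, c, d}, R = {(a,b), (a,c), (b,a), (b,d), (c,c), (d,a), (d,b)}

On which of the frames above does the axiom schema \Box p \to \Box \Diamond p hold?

G2

The schema corresponds to a generalized confluence (Geach) condition: \forall x \forall z (xRz \to \exists w (xRw \wedge zRw)).
G1: fails — 3R2 but no w with 3Rw and 2Rw.
G2: satisfies the condition.
G3: fails — aRb but no w with aRw and bRw.
Valid on: G2.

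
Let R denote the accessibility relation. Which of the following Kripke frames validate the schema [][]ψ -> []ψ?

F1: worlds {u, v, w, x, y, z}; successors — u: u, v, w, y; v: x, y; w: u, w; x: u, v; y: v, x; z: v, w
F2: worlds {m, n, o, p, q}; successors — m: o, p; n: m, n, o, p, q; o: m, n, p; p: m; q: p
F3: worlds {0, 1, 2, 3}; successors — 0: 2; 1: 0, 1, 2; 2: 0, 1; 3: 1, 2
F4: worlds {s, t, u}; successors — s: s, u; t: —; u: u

F4

Frame correspondent (Sahlqvist): forall x forall y (Rxy -> exists z (Rxz & Rzy)) — i.e. density.
F1: fails — Rzv but no t with Rzt and Rtv.
F2: fails — Rpm but no z with Rpz and Rzm.
F3: fails — R02 but no z with R0z and Rz2.
F4: ✓.
Valid on: F4.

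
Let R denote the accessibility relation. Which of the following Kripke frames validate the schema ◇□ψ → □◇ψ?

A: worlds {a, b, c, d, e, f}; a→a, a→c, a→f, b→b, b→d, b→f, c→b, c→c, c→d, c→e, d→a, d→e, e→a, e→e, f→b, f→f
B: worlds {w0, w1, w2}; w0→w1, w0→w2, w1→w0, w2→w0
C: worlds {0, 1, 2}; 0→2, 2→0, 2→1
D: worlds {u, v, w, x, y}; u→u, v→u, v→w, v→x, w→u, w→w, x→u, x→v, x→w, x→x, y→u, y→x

B, D

Frame correspondent (Sahlqvist): ∀x ∀y ∀z (Rxy ∧ Rxz → ∃w (Ryw ∧ Rzw)) — i.e. convergence.
A: fails — Rbf and Rbd but f and d have no common successor.
B: satisfies the condition.
C: fails — R20 and R21 but 0 and 1 have no common successor.
D: satisfies the condition.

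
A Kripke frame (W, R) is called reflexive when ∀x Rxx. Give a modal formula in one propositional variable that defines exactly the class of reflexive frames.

The condition is reflexivity. The T schema □q → q defines it.
Suppose □q→q is valid. At any x set V(q)={w : Rxw}. Then □q holds at x, so q holds at x, i.e. Rxx.

□q → q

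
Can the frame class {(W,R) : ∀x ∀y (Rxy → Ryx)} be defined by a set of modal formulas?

The condition is symmetry. A defining modal formula is p → □◇p.
Suppose p→□◇p is valid. Take Rxy and set V(p)={x}. Then p at x, so □◇p at x, so ◇p at y, so some z with Ryz has p; z=x, i.e. Ryx.

Yes — defined by p → □◇p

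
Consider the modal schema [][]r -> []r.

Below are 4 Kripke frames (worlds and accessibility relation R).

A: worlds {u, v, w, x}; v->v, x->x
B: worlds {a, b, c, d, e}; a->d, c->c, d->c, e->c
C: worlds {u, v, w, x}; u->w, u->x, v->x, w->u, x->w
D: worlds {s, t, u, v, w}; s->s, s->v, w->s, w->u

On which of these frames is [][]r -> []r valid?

A

The schema corresponds to density: forall x forall y (Rxy -> exists z (Rxz & Rzy)).
A: ✓.
B: fails — Rad but no z with Raz and Rzd.
C: fails — Rxw but no z with Rxz and Rzw.
D: fails — Rwu but no z with Rwz and Rzu.
Valid on: A.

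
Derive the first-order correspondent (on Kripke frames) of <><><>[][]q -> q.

This is a Sahlqvist (Geach-type) schema ◇^3□^2q → □^0◇^0q.
First-order correspondent: forall x forall y (x R^3 y -> exists w (y R^2 w & x = w)).

forall x forall y (x R^3 y -> exists w (y R^2 w & x = w))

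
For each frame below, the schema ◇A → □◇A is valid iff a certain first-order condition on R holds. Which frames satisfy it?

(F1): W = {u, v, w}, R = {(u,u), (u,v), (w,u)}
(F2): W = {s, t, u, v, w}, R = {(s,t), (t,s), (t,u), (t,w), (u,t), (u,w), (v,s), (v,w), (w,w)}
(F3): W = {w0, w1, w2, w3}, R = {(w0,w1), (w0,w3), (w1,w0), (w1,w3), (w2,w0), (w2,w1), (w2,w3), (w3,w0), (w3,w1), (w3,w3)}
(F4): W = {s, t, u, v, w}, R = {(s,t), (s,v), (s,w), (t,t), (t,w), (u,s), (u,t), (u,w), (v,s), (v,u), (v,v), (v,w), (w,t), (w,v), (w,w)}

none

Frame correspondent (Sahlqvist): ∀x ∀y ∀z (Rxy ∧ Rxz → Ryz) — i.e. the Euclidean property.
(F1): fails — Ruv and Ruv but not Rvv.
(F2): fails — Rst and Rst but not Rtt.
(F3): fails — Rw0w1 and Rw0w1 but not Rw1w1.
(F4): fails — Rsv and Rst but not Rvt.
Valid on no frame.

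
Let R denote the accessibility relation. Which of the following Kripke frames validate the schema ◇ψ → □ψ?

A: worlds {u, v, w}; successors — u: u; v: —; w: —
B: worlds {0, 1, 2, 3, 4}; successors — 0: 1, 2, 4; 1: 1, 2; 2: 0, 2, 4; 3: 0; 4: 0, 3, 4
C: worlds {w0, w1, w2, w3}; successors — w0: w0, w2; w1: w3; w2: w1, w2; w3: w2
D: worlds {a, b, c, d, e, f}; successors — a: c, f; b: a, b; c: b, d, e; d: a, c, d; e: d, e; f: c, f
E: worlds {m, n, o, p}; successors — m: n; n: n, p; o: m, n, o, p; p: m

A

The schema corresponds to partial functionality: ∀x ∀y ∀z (Rxy ∧ Rxz → y = z).
A: condition met.
B: fails — 0 sees both 1 and 2.
C: fails — w0 sees both w0 and w2.
D: fails — a sees both c and f.
E: fails — n sees both n and p.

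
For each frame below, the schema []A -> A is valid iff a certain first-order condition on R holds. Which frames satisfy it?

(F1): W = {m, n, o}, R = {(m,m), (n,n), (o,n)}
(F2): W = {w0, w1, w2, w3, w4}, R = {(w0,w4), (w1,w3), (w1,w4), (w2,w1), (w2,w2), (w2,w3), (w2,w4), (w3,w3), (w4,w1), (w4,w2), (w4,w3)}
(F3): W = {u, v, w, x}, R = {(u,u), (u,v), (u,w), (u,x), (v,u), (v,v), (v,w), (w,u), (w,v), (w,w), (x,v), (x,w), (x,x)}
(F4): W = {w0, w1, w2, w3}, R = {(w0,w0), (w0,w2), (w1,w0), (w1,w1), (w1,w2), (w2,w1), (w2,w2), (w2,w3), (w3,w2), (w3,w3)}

(F3), (F4)

Frame correspondent (Sahlqvist): forall x Rxx — i.e. reflexivity.
(F1): fails — world o does not see itself.
(F2): fails — world w0 does not see itself.
(F3): condition met.
(F4): condition met.
Valid on: (F3), (F4).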